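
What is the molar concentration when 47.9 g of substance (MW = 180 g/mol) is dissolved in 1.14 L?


C = (mass / MW) / volume
C = (47.9 / 180) / 1.14
C = 0.2334 M

0.2334 M


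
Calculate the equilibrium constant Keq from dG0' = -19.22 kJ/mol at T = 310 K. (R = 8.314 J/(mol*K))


Keq = exp(-dG0 * 1000 / (R * T))
Keq = exp(-(-19.22) * 1000 / (8.314 * 310))
Keq = 1732.4657

1732.4657


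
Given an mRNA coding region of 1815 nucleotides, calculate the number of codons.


codons = nucleotides / 3
codons = 1815 / 3 = 605

605


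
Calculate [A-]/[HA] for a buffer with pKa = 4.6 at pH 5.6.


[A-]/[HA] = 10^(pH - pKa)
= 10^(5.6 - 4.6)
= 10.0

10.0


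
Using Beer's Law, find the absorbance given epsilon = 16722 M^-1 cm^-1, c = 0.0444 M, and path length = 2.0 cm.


A = epsilon * c * l
A = 16722 * 0.0444 * 2.0
A = 1484.9136

1484.9136


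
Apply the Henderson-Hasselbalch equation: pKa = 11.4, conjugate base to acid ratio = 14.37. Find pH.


pH = pKa + log10([A-]/[HA])
pH = 11.4 + log10(14.37)
pH = 12.5575

12.5575


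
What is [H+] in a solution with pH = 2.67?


[H+] = 10^(-pH)
[H+] = 10^(-2.67)
[H+] = 0.0021 M

0.0021 M


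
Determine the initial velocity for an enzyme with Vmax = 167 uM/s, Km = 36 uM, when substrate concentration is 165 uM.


v = Vmax * [S] / (Km + [S])
v = 167 * 165 / (36 + 165)
v = 137.0896 uM/s

137.0896 uM/s


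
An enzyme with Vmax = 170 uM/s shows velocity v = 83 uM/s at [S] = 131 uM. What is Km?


Km = [S] * (Vmax - v) / v
Km = 131 * (170 - 83) / 83
Km = 137.3133 uM

137.3133 uM


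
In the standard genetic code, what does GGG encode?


Standard genetic code lookup.
Codon GGG -> Gly

Gly


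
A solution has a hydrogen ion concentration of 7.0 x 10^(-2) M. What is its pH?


pH = -log10([H+])
pH = -log10(7.0 x 10^(-2))
pH = 1.1549

1.1549


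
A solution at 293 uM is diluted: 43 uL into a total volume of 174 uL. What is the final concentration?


C2 = C1 * V1 / V2
C2 = 293 * 43 / 174
C2 = 72.408 uM

72.408 uM


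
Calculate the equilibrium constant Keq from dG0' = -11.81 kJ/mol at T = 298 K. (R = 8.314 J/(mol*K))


Keq = exp(-dG0 * 1000 / (R * T))
Keq = exp(-(-11.81) * 1000 / (8.314 * 298))
Keq = 117.5382

117.5382


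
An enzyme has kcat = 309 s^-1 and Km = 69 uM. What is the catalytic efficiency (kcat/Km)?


Catalytic efficiency = kcat / Km
= 309 / 69
= 4.4783 uM^-1*s^-1

4.4783 uM^-1*s^-1


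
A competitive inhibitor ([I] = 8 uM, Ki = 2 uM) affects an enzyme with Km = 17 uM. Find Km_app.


Km_app = Km * (1 + [I]/Ki)
Km_app = 17 * (1 + 8/2)
Km_app = 85.0 uM

85.0 uM


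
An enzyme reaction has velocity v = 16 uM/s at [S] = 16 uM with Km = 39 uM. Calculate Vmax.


Vmax = v * (Km + [S]) / [S]
Vmax = 16 * (39 + 16) / 16
Vmax = 55.0 uM/s

55.0 uM/s


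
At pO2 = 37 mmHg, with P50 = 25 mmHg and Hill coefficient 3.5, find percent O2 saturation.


Y = pO2^n / (P50^n + pO2^n)
Y = 37^3.5 / (25^3.5 + 37^3.5)
Y = 79.77%

79.77%


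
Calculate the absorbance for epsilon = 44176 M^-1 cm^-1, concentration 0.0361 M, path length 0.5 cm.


A = epsilon * c * l
A = 44176 * 0.0361 * 0.5
A = 797.3768

797.3768


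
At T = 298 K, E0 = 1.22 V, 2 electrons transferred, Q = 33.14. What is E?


E = E0 - (RT/nF) * ln(Q)
E = 1.22 - (8.314 * 298 / (2 * 96485)) * ln(33.14)
E = 1.1751 V

1.1751 V


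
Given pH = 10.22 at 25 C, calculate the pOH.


pOH = 14 - pH
pOH = 14 - 10.22
pOH = 3.78

3.78


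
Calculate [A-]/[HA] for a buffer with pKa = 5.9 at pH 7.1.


[A-]/[HA] = 10^(pH - pKa)
= 10^(7.1 - 5.9)
= 15.8489

15.8489


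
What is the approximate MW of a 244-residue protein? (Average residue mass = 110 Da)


MW = n_residues * 110 Da
MW = 244 * 110
MW = 26840 Da

26840 Da


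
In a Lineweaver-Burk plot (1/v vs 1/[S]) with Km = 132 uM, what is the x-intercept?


x-intercept = -1/Km
= -1/132
= -0.0076 1/uM

-0.0076 1/uM


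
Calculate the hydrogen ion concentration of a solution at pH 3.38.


[H+] = 10^(-pH)
[H+] = 10^(-3.38)
[H+] = 4.169e-04 M

4.169e-04 M


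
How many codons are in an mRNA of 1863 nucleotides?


codons = nucleotides / 3
codons = 1863 / 3 = 621

621


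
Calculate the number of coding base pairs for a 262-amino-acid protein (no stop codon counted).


Each amino acid = 1 codon = 3 bp
bp = 262 * 3 = 786 bp

786 bp


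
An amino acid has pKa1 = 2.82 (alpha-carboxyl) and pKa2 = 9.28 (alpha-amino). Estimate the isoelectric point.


pI = (pKa1 + pKa2) / 2
pI = (2.82 + 9.28) / 2
pI = 6.05

6.05


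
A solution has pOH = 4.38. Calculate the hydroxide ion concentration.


[OH-] = 10^(-pOH)
[OH-] = 10^(-4.38)
[OH-] = 4.169e-05 M

4.169e-05 M


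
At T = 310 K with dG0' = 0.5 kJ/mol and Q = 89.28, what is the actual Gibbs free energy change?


dG = dG0' + RT * ln(Q) / 1000
dG = 0.5 + 8.314 * 310 * ln(89.28) / 1000
dG = 12.0768 kJ/mol

12.0768 kJ/mol


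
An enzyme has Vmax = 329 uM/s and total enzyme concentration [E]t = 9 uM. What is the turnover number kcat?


kcat = Vmax / [E]t
kcat = 329 / 9
kcat = 36.5556 s^-1

36.5556 s^-1


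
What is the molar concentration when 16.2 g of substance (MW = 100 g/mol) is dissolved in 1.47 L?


C = (mass / MW) / volume
C = (16.2 / 100) / 1.47
C = 0.1102 M

0.1102 M


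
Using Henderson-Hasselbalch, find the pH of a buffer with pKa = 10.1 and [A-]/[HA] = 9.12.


pH = pKa + log10([A-]/[HA])
pH = 10.1 + log10(9.12)
pH = 11.06

11.06


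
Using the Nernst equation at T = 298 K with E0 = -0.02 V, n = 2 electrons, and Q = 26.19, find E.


E = E0 - (RT/nF) * ln(Q)
E = -0.02 - (8.314 * 298 / (2 * 96485)) * ln(26.19)
E = -0.0619 V

-0.0619 V


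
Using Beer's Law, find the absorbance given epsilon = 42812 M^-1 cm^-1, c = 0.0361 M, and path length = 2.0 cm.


A = epsilon * c * l
A = 42812 * 0.0361 * 2.0
A = 3091.0264

3091.0264


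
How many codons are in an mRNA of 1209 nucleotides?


codons = nucleotides / 3
codons = 1209 / 3 = 403

403


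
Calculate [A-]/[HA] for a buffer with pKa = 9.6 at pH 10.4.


[A-]/[HA] = 10^(pH - pKa)
= 10^(10.4 - 9.6)
= 6.3096

6.3096


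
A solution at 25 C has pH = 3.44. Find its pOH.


pOH = 14 - pH
pOH = 14 - 3.44
pOH = 10.56

10.56


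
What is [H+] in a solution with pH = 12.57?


[H+] = 10^(-pH)
[H+] = 10^(-12.57)
[H+] = 2.692e-13 M

2.692e-13 M


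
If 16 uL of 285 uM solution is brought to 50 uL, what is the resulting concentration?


C2 = C1 * V1 / V2
C2 = 285 * 16 / 50
C2 = 91.2 uM

91.2 uM


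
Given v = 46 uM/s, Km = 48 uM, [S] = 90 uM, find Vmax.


Vmax = v * (Km + [S]) / [S]
Vmax = 46 * (48 + 90) / 90
Vmax = 70.5333 uM/s

70.5333 uM/s


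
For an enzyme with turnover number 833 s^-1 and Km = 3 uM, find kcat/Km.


Catalytic efficiency = kcat / Km
= 833 / 3
= 277.6667 uM^-1*s^-1

277.6667 uM^-1*s^-1


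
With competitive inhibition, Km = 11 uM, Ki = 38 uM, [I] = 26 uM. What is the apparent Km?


Km_app = Km * (1 + [I]/Ki)
Km_app = 11 * (1 + 26/38)
Km_app = 18.5263 uM

18.5263 uM


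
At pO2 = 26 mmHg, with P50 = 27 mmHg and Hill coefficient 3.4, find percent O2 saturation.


Y = pO2^n / (P50^n + pO2^n)
Y = 26^3.4 / (27^3.4 + 26^3.4)
Y = 46.8%

46.8%


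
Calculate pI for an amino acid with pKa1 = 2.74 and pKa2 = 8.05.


pI = (pKa1 + pKa2) / 2
pI = (2.74 + 8.05) / 2
pI = 5.395

5.395


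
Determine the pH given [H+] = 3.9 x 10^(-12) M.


pH = -log10([H+])
pH = -log10(3.9 x 10^(-12))
pH = 11.4089

11.4089


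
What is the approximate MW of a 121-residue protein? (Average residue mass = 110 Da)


MW = n_residues * 110 Da
MW = 121 * 110
MW = 13310 Da

13310 Da


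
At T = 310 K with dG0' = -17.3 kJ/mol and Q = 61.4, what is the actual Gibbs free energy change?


dG = dG0' + RT * ln(Q) / 1000
dG = -17.3 + 8.314 * 310 * ln(61.4) / 1000
dG = -6.688 kJ/mol

-6.688 kJ/mol


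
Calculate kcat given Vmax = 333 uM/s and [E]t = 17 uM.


kcat = Vmax / [E]t
kcat = 333 / 17
kcat = 19.5882 s^-1

19.5882 s^-1


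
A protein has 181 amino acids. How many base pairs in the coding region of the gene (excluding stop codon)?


Each amino acid = 1 codon = 3 bp
bp = 181 * 3 = 543 bp

543 bp


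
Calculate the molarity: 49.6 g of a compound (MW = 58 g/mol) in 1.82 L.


C = (mass / MW) / volume
C = (49.6 / 58) / 1.82
C = 0.4699 M

0.4699 M


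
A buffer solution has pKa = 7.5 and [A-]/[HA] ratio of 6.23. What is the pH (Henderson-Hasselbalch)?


pH = pKa + log10([A-]/[HA])
pH = 7.5 + log10(6.23)
pH = 8.2945

8.2945


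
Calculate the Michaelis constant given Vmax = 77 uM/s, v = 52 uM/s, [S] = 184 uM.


Km = [S] * (Vmax - v) / v
Km = 184 * (77 - 52) / 52
Km = 88.4615 uM

88.4615 uM


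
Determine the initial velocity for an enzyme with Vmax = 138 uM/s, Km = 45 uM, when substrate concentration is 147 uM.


v = Vmax * [S] / (Km + [S])
v = 138 * 147 / (45 + 147)
v = 105.6562 uM/s

105.6562 uM/s


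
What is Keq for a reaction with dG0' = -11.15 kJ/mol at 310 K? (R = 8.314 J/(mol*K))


Keq = exp(-dG0 * 1000 / (R * T))
Keq = exp(-(-11.15) * 1000 / (8.314 * 310))
Keq = 75.6537

75.6537


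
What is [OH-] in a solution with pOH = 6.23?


[OH-] = 10^(-pOH)
[OH-] = 10^(-6.23)
[OH-] = 5.888e-07 M

5.888e-07 M


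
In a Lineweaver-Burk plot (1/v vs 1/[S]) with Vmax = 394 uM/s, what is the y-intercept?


y-intercept = 1/Vmax
= 1/394
= 0.0025 s/uM

0.0025 s/uM


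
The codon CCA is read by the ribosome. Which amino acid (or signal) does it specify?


Standard genetic code lookup.
Codon CCA -> Pro

Pro


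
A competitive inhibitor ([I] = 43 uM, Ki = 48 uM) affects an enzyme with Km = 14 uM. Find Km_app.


Km_app = Km * (1 + [I]/Ki)
Km_app = 14 * (1 + 43/48)
Km_app = 26.5417 uM

26.5417 uM


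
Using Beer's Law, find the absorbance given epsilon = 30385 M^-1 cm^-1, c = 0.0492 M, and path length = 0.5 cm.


A = epsilon * c * l
A = 30385 * 0.0492 * 0.5
A = 747.471

747.471


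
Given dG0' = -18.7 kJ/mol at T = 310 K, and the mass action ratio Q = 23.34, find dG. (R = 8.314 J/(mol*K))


dG = dG0' + RT * ln(Q) / 1000
dG = -18.7 + 8.314 * 310 * ln(23.34) / 1000
dG = -10.5809 kJ/mol

-10.5809 kJ/mol


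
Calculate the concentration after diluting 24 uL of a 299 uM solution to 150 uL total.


C2 = C1 * V1 / V2
C2 = 299 * 24 / 150
C2 = 47.84 uM

47.84 uM


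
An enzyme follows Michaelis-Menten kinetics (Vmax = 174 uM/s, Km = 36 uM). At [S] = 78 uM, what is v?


v = Vmax * [S] / (Km + [S])
v = 174 * 78 / (36 + 78)
v = 119.0526 uM/s

119.0526 uM/s


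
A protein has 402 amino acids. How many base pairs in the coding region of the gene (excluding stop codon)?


Each amino acid = 1 codon = 3 bp
bp = 402 * 3 = 1206 bp

1206 bp


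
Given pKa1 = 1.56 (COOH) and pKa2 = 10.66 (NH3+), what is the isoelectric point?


pI = (pKa1 + pKa2) / 2
pI = (1.56 + 10.66) / 2
pI = 6.11

6.11


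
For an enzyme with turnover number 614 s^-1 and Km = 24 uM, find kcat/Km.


Catalytic efficiency = kcat / Km
= 614 / 24
= 25.5833 uM^-1*s^-1

25.5833 uM^-1*s^-1


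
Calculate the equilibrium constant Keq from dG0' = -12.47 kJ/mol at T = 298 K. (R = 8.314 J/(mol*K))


Keq = exp(-dG0 * 1000 / (R * T))
Keq = exp(-(-12.47) * 1000 / (8.314 * 298))
Keq = 153.416

153.416


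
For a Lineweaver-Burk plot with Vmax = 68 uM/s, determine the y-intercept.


y-intercept = 1/Vmax
= 1/68
= 0.0147 s/uM

0.0147 s/uM


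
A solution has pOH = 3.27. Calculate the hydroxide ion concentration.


[OH-] = 10^(-pOH)
[OH-] = 10^(-3.27)
[OH-] = 5.370e-04 M

5.370e-04 M


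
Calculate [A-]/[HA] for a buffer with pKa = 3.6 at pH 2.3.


[A-]/[HA] = 10^(pH - pKa)
= 10^(2.3 - 3.6)
= 0.0501

0.0501


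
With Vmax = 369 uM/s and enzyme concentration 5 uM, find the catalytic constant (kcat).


kcat = Vmax / [E]t
kcat = 369 / 5
kcat = 73.8 s^-1

73.8 s^-1


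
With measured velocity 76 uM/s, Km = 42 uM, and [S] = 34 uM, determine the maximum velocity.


Vmax = v * (Km + [S]) / [S]
Vmax = 76 * (42 + 34) / 34
Vmax = 169.8824 uM/s

169.8824 uM/s


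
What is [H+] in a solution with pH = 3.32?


[H+] = 10^(-pH)
[H+] = 10^(-3.32)
[H+] = 4.786e-04 M

4.786e-04 M


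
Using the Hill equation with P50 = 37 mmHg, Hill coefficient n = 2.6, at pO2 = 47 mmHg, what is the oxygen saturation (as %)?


Y = pO2^n / (P50^n + pO2^n)
Y = 47^2.6 / (37^2.6 + 47^2.6)
Y = 65.07%

65.07%


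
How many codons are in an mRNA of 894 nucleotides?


codons = nucleotides / 3
codons = 894 / 3 = 298

298


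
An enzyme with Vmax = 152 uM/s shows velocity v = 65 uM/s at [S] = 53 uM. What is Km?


Km = [S] * (Vmax - v) / v
Km = 53 * (152 - 65) / 65
Km = 70.9385 uM

70.9385 uM


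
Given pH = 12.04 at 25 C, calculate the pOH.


pOH = 14 - pH
pOH = 14 - 12.04
pOH = 1.96

1.96


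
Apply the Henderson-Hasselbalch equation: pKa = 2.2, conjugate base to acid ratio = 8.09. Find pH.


pH = pKa + log10([A-]/[HA])
pH = 2.2 + log10(8.09)
pH = 3.1079

3.1079


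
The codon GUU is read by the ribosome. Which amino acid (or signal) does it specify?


Standard genetic code lookup.
Codon GUU -> Val

Val


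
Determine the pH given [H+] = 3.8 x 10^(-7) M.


pH = -log10([H+])
pH = -log10(3.8 x 10^(-7))
pH = 6.4202

6.4202


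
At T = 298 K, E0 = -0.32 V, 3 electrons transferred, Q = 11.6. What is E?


E = E0 - (RT/nF) * ln(Q)
E = -0.32 - (8.314 * 298 / (3 * 96485)) * ln(11.6)
E = -0.341 V

-0.341 V


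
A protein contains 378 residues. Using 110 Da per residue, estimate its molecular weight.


MW = n_residues * 110 Da
MW = 378 * 110
MW = 41580 Da

41580 Da


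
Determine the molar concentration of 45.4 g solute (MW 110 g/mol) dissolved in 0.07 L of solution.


C = (mass / MW) / volume
C = (45.4 / 110) / 0.07
C = 5.8961 M

5.8961 M


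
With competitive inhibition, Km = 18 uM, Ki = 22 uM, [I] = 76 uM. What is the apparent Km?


Km_app = Km * (1 + [I]/Ki)
Km_app = 18 * (1 + 76/22)
Km_app = 80.1818 uM

80.1818 uM


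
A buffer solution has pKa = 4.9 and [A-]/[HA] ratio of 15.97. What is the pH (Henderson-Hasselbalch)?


pH = pKa + log10([A-]/[HA])
pH = 4.9 + log10(15.97)
pH = 6.1033

6.1033


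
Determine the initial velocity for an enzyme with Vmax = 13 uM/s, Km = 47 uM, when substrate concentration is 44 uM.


v = Vmax * [S] / (Km + [S])
v = 13 * 44 / (47 + 44)
v = 6.2857 uM/s

6.2857 uM/s


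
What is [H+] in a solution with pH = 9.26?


[H+] = 10^(-pH)
[H+] = 10^(-9.26)
[H+] = 5.495e-10 M

5.495e-10 M


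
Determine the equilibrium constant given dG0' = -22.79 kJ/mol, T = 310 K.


Keq = exp(-dG0 * 1000 / (R * T))
Keq = exp(-(-22.79) * 1000 / (8.314 * 310))
Keq = 6921.9304

6921.9304


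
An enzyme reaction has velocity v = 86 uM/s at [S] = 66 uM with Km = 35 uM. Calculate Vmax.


Vmax = v * (Km + [S]) / [S]
Vmax = 86 * (35 + 66) / 66
Vmax = 131.6061 uM/s

131.6061 uM/s


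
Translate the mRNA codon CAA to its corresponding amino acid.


Standard genetic code lookup.
Codon CAA -> Gln

Gln


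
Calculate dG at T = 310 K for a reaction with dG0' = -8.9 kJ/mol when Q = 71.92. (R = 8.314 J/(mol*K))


dG = dG0' + RT * ln(Q) / 1000
dG = -8.9 + 8.314 * 310 * ln(71.92) / 1000
dG = 2.1196 kJ/mol

2.1196 kJ/mol


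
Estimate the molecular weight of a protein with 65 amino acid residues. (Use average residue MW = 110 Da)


MW = n_residues * 110 Da
MW = 65 * 110
MW = 7150 Da

7150 Da


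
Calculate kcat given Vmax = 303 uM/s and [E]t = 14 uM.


kcat = Vmax / [E]t
kcat = 303 / 14
kcat = 21.6429 s^-1

21.6429 s^-1


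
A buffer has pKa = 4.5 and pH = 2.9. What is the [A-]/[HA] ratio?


[A-]/[HA] = 10^(pH - pKa)
= 10^(2.9 - 4.5)
= 0.0251

0.0251


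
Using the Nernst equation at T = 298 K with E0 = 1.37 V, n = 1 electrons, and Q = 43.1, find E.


E = E0 - (RT/nF) * ln(Q)
E = 1.37 - (8.314 * 298 / (1 * 96485)) * ln(43.1)
E = 1.2734 V

1.2734 V


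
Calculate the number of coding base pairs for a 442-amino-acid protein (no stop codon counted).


Each amino acid = 1 codon = 3 bp
bp = 442 * 3 = 1326 bp

1326 bp


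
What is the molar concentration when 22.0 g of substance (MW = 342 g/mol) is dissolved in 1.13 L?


C = (mass / MW) / volume
C = (22.0 / 342) / 1.13
C = 0.0569 M

0.0569 M


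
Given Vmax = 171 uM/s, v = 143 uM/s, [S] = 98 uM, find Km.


Km = [S] * (Vmax - v) / v
Km = 98 * (171 - 143) / 143
Km = 19.1888 uM

19.1888 uM


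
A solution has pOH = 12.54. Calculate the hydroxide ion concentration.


[OH-] = 10^(-pOH)
[OH-] = 10^(-12.54)
[OH-] = 2.884e-13 M

2.884e-13 M


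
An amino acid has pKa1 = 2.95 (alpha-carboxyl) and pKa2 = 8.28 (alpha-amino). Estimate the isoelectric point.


pI = (pKa1 + pKa2) / 2
pI = (2.95 + 8.28) / 2
pI = 5.615

5.615


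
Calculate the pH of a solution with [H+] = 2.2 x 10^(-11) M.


pH = -log10([H+])
pH = -log10(2.2 x 10^(-11))
pH = 10.6576

10.6576


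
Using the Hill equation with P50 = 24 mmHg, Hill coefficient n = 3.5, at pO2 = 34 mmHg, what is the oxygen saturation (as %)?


Y = pO2^n / (P50^n + pO2^n)
Y = 34^3.5 / (24^3.5 + 34^3.5)
Y = 77.19%

77.19%


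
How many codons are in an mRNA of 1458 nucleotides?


codons = nucleotides / 3
codons = 1458 / 3 = 486

486


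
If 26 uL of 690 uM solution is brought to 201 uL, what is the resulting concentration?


C2 = C1 * V1 / V2
C2 = 690 * 26 / 201
C2 = 89.2537 uM

89.2537 uM


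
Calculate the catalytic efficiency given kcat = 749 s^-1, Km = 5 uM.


Catalytic efficiency = kcat / Km
= 749 / 5
= 149.8 uM^-1*s^-1

149.8 uM^-1*s^-1


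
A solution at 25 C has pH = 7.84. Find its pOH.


pOH = 14 - pH
pOH = 14 - 7.84
pOH = 6.16

6.16


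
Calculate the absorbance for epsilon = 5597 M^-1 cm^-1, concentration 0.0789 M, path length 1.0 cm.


A = epsilon * c * l
A = 5597 * 0.0789 * 1.0
A = 441.6033

441.6033


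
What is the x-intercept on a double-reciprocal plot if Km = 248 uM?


x-intercept = -1/Km
= -1/248
= -0.004 1/uM

-0.004 1/uM


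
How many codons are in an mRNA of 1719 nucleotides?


codons = nucleotides / 3
codons = 1719 / 3 = 573

573


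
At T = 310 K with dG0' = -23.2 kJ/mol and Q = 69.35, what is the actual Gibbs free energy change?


dG = dG0' + RT * ln(Q) / 1000
dG = -23.2 + 8.314 * 310 * ln(69.35) / 1000
dG = -12.2742 kJ/mol

-12.2742 kJ/mol


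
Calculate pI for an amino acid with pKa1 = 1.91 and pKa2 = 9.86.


pI = (pKa1 + pKa2) / 2
pI = (1.91 + 9.86) / 2
pI = 5.885

5.885


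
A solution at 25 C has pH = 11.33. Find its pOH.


pOH = 14 - pH
pOH = 14 - 11.33
pOH = 2.67

2.67


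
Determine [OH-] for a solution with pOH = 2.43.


[OH-] = 10^(-pOH)
[OH-] = 10^(-2.43)
[OH-] = 0.0037 M

0.0037 M


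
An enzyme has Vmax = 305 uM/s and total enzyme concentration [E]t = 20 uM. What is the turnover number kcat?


kcat = Vmax / [E]t
kcat = 305 / 20
kcat = 15.25 s^-1

15.25 s^-1


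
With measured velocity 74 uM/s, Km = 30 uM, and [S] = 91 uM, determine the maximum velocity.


Vmax = v * (Km + [S]) / [S]
Vmax = 74 * (30 + 91) / 91
Vmax = 98.3956 uM/s

98.3956 uM/s


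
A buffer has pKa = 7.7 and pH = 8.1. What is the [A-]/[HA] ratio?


[A-]/[HA] = 10^(pH - pKa)
= 10^(8.1 - 7.7)
= 2.5119

2.5119


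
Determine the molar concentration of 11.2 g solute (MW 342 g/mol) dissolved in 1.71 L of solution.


C = (mass / MW) / volume
C = (11.2 / 342) / 1.71
C = 0.0192 M

0.0192 M


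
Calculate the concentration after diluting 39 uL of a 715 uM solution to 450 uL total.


C2 = C1 * V1 / V2
C2 = 715 * 39 / 450
C2 = 61.9667 uM

61.9667 uM


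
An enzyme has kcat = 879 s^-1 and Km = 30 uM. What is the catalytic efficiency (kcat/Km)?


Catalytic efficiency = kcat / Km
= 879 / 30
= 29.3 uM^-1*s^-1

29.3 uM^-1*s^-1


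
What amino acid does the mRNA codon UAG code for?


Standard genetic code lookup.
Codon UAG -> Stop

Stop


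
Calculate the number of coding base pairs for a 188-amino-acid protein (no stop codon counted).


Each amino acid = 1 codon = 3 bp
bp = 188 * 3 = 564 bp

564 bp


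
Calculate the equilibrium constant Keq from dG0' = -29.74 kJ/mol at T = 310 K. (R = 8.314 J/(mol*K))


Keq = exp(-dG0 * 1000 / (R * T))
Keq = exp(-(-29.74) * 1000 / (8.314 * 310))
Keq = 102644.6817

102644.6817


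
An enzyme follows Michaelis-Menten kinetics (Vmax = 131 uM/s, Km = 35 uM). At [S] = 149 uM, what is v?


v = Vmax * [S] / (Km + [S])
v = 131 * 149 / (35 + 149)
v = 106.0815 uM/s

106.0815 uM/s


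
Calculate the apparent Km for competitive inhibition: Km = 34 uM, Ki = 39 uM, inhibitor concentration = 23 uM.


Km_app = Km * (1 + [I]/Ki)
Km_app = 34 * (1 + 23/39)
Km_app = 54.0513 uM

54.0513 uM


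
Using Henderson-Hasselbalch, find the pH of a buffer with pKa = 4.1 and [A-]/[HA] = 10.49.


pH = pKa + log10([A-]/[HA])
pH = 4.1 + log10(10.49)
pH = 5.1208

5.1208


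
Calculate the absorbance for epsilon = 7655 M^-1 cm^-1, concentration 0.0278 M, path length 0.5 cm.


A = epsilon * c * l
A = 7655 * 0.0278 * 0.5
A = 106.4045

106.4045


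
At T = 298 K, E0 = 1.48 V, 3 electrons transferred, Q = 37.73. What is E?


E = E0 - (RT/nF) * ln(Q)
E = 1.48 - (8.314 * 298 / (3 * 96485)) * ln(37.73)
E = 1.4489 V

1.4489 V


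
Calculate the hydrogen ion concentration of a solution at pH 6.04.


[H+] = 10^(-pH)
[H+] = 10^(-6.04)
[H+] = 9.120e-07 M

9.120e-07 M


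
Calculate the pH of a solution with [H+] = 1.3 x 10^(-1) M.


pH = -log10([H+])
pH = -log10(1.3 x 10^(-1))
pH = 0.8861

0.8861


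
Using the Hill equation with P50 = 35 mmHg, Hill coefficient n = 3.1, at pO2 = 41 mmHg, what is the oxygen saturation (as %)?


Y = pO2^n / (P50^n + pO2^n)
Y = 41^3.1 / (35^3.1 + 41^3.1)
Y = 62.02%

62.02%


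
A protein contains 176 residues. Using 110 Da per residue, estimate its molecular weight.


MW = n_residues * 110 Da
MW = 176 * 110
MW = 19360 Da

19360 Da


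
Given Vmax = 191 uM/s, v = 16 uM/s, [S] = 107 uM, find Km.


Km = [S] * (Vmax - v) / v
Km = 107 * (191 - 16) / 16
Km = 1170.3125 uM

1170.3125 uM


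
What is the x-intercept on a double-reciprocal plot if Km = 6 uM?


x-intercept = -1/Km
= -1/6
= -0.1667 1/uM

-0.1667 1/uM


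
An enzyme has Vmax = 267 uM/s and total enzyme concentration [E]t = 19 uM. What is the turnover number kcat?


kcat = Vmax / [E]t
kcat = 267 / 19
kcat = 14.0526 s^-1

14.0526 s^-1


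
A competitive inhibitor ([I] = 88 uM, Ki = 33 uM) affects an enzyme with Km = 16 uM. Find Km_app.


Km_app = Km * (1 + [I]/Ki)
Km_app = 16 * (1 + 88/33)
Km_app = 58.6667 uM

58.6667 uM


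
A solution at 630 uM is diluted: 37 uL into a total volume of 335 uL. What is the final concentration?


C2 = C1 * V1 / V2
C2 = 630 * 37 / 335
C2 = 69.5821 uM

69.5821 uM


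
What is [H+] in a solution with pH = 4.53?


[H+] = 10^(-pH)
[H+] = 10^(-4.53)
[H+] = 2.951e-05 M

2.951e-05 M


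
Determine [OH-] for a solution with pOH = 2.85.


[OH-] = 10^(-pOH)
[OH-] = 10^(-2.85)
[OH-] = 0.0014 M

0.0014 M


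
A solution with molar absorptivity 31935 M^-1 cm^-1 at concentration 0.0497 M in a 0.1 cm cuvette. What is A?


A = epsilon * c * l
A = 31935 * 0.0497 * 0.1
A = 158.7169

158.7169


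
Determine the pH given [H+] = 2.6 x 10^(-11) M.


pH = -log10([H+])
pH = -log10(2.6 x 10^(-11))
pH = 10.585

10.585


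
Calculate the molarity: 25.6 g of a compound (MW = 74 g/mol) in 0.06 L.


C = (mass / MW) / volume
C = (25.6 / 74) / 0.06
C = 5.7658 M

5.7658 M


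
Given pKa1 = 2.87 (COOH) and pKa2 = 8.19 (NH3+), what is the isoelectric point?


pI = (pKa1 + pKa2) / 2
pI = (2.87 + 8.19) / 2
pI = 5.53

5.53


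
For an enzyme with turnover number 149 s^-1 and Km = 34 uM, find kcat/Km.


Catalytic efficiency = kcat / Km
= 149 / 34
= 4.3824 uM^-1*s^-1

4.3824 uM^-1*s^-1


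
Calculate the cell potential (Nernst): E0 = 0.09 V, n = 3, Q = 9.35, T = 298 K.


E = E0 - (RT/nF) * ln(Q)
E = 0.09 - (8.314 * 298 / (3 * 96485)) * ln(9.35)
E = 0.0709 V

0.0709 V


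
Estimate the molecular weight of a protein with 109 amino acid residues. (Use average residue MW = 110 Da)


MW = n_residues * 110 Da
MW = 109 * 110
MW = 11990 Da

11990 Da


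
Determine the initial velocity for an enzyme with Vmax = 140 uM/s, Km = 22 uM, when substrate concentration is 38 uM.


v = Vmax * [S] / (Km + [S])
v = 140 * 38 / (22 + 38)
v = 88.6667 uM/s

88.6667 uM/s


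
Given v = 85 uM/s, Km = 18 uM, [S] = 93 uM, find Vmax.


Vmax = v * (Km + [S]) / [S]
Vmax = 85 * (18 + 93) / 93
Vmax = 101.4516 uM/s

101.4516 uM/s


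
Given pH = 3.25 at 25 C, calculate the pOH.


pOH = 14 - pH
pOH = 14 - 3.25
pOH = 10.75

10.75


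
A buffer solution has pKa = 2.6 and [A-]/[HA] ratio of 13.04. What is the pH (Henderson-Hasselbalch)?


pH = pKa + log10([A-]/[HA])
pH = 2.6 + log10(13.04)
pH = 3.7153

3.7153


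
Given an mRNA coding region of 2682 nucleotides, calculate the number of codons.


codons = nucleotides / 3
codons = 2682 / 3 = 894

894


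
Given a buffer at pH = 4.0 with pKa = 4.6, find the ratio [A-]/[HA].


[A-]/[HA] = 10^(pH - pKa)
= 10^(4.0 - 4.6)
= 0.2512

0.2512


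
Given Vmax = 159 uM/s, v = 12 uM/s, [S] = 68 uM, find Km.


Km = [S] * (Vmax - v) / v
Km = 68 * (159 - 12) / 12
Km = 833.0 uM

833.0 uM


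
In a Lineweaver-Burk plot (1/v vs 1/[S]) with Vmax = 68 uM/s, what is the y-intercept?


y-intercept = 1/Vmax
= 1/68
= 0.0147 s/uM

0.0147 s/uM


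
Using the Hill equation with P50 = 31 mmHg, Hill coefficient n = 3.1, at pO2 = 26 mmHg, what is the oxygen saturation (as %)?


Y = pO2^n / (P50^n + pO2^n)
Y = 26^3.1 / (31^3.1 + 26^3.1)
Y = 36.7%

36.7%


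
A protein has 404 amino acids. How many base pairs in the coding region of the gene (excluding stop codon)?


Each amino acid = 1 codon = 3 bp
bp = 404 * 3 = 1212 bp

1212 bp


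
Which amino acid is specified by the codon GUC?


Standard genetic code lookup.
Codon GUC -> Val

Val


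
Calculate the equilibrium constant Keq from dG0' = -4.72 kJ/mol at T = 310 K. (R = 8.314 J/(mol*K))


Keq = exp(-dG0 * 1000 / (R * T))
Keq = exp(-(-4.72) * 1000 / (8.314 * 310))
Keq = 6.2423

6.2423


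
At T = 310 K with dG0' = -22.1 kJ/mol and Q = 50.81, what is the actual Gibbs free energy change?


dG = dG0' + RT * ln(Q) / 1000
dG = -22.1 + 8.314 * 310 * ln(50.81) / 1000
dG = -11.976 kJ/mol

-11.976 kJ/mol


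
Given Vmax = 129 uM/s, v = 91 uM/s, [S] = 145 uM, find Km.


Km = [S] * (Vmax - v) / v
Km = 145 * (129 - 91) / 91
Km = 60.5495 uM

60.5495 uM


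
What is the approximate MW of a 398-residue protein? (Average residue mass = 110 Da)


MW = n_residues * 110 Da
MW = 398 * 110
MW = 43780 Da

43780 Da


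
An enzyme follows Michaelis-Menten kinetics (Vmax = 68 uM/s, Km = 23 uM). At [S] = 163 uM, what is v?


v = Vmax * [S] / (Km + [S])
v = 68 * 163 / (23 + 163)
v = 59.5914 uM/s

59.5914 uM/s


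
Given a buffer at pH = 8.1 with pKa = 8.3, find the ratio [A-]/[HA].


[A-]/[HA] = 10^(pH - pKa)
= 10^(8.1 - 8.3)
= 0.631

0.631


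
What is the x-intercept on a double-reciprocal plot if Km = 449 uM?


x-intercept = -1/Km
= -1/449
= -0.0022 1/uM

-0.0022 1/uM


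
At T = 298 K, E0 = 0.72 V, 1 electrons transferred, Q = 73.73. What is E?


E = E0 - (RT/nF) * ln(Q)
E = 0.72 - (8.314 * 298 / (1 * 96485)) * ln(73.73)
E = 0.6096 V

0.6096 V


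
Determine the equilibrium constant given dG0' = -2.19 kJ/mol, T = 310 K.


Keq = exp(-dG0 * 1000 / (R * T))
Keq = exp(-(-2.19) * 1000 / (8.314 * 310))
Keq = 2.339

2.339


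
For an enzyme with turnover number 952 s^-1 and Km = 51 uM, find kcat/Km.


Catalytic efficiency = kcat / Km
= 952 / 51
= 18.6667 uM^-1*s^-1

18.6667 uM^-1*s^-1


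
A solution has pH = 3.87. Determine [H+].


[H+] = 10^(-pH)
[H+] = 10^(-3.87)
[H+] = 1.349e-04 M

1.349e-04 M


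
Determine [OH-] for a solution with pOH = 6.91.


[OH-] = 10^(-pOH)
[OH-] = 10^(-6.91)
[OH-] = 1.230e-07 M

1.230e-07 M


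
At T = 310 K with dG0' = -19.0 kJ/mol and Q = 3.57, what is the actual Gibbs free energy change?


dG = dG0' + RT * ln(Q) / 1000
dG = -19.0 + 8.314 * 310 * ln(3.57) / 1000
dG = -15.7202 kJ/mol

-15.7202 kJ/mol


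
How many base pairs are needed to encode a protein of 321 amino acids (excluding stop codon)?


Each amino acid = 1 codon = 3 bp
bp = 321 * 3 = 963 bp

963 bp


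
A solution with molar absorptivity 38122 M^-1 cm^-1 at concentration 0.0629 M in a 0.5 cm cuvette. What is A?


A = epsilon * c * l
A = 38122 * 0.0629 * 0.5
A = 1198.9369

1198.9369


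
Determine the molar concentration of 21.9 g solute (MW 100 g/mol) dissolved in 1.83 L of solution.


C = (mass / MW) / volume
C = (21.9 / 100) / 1.83
C = 0.1197 M

0.1197 M


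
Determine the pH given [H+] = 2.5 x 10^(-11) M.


pH = -log10([H+])
pH = -log10(2.5 x 10^(-11))
pH = 10.6021

10.6021


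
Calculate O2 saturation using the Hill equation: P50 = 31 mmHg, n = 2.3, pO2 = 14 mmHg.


Y = pO2^n / (P50^n + pO2^n)
Y = 14^2.3 / (31^2.3 + 14^2.3)
Y = 13.84%

13.84%


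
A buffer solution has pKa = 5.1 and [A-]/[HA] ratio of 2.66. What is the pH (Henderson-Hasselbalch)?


pH = pKa + log10([A-]/[HA])
pH = 5.1 + log10(2.66)
pH = 5.5249

5.5249


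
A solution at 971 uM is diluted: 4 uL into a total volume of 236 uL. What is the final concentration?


C2 = C1 * V1 / V2
C2 = 971 * 4 / 236
C2 = 16.4576 uM

16.4576 uM


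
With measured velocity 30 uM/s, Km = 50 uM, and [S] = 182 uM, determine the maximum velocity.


Vmax = v * (Km + [S]) / [S]
Vmax = 30 * (50 + 182) / 182
Vmax = 38.2418 uM/s

38.2418 uM/s


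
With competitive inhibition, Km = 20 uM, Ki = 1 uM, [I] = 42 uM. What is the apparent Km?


Km_app = Km * (1 + [I]/Ki)
Km_app = 20 * (1 + 42/1)
Km_app = 860.0 uM

860.0 uM


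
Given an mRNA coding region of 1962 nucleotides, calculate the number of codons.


codons = nucleotides / 3
codons = 1962 / 3 = 654

654


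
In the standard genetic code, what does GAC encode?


Standard genetic code lookup.
Codon GAC -> Asp

Asp


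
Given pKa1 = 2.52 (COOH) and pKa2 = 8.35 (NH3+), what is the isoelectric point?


pI = (pKa1 + pKa2) / 2
pI = (2.52 + 8.35) / 2
pI = 5.435

5.435


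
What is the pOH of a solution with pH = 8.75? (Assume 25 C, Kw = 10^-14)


pOH = 14 - pH
pOH = 14 - 8.75
pOH = 5.25

5.25


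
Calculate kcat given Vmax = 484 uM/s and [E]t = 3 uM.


kcat = Vmax / [E]t
kcat = 484 / 3
kcat = 161.3333 s^-1

161.3333 s^-1


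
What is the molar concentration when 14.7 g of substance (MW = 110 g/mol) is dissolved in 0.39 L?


C = (mass / MW) / volume
C = (14.7 / 110) / 0.39
C = 0.3427 M

0.3427 M


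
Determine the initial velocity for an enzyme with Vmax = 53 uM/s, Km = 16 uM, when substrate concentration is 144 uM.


v = Vmax * [S] / (Km + [S])
v = 53 * 144 / (16 + 144)
v = 47.7 uM/s

47.7 uM/s


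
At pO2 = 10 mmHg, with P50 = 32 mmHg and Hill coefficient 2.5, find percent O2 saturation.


Y = pO2^n / (P50^n + pO2^n)
Y = 10^2.5 / (32^2.5 + 10^2.5)
Y = 5.18%

5.18%


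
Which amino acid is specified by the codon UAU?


Standard genetic code lookup.
Codon UAU -> Tyr

Tyr


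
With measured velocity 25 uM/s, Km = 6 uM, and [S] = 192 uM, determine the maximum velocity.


Vmax = v * (Km + [S]) / [S]
Vmax = 25 * (6 + 192) / 192
Vmax = 25.7812 uM/s

25.7812 uM/s


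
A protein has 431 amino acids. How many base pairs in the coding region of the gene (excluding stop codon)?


Each amino acid = 1 codon = 3 bp
bp = 431 * 3 = 1293 bp

1293 bp


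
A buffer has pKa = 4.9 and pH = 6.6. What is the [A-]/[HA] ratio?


[A-]/[HA] = 10^(pH - pKa)
= 10^(6.6 - 4.9)
= 50.1187

50.1187


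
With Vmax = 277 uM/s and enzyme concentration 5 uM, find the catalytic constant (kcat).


kcat = Vmax / [E]t
kcat = 277 / 5
kcat = 55.4 s^-1

55.4 s^-1


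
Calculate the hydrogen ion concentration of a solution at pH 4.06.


[H+] = 10^(-pH)
[H+] = 10^(-4.06)
[H+] = 8.710e-05 M

8.710e-05 M


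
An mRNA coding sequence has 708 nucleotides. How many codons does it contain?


codons = nucleotides / 3
codons = 708 / 3 = 236

236


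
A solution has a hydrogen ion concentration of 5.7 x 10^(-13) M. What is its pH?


pH = -log10([H+])
pH = -log10(5.7 x 10^(-13))
pH = 12.2441

12.2441


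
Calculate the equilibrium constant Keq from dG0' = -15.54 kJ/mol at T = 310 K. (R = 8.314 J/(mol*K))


Keq = exp(-dG0 * 1000 / (R * T))
Keq = exp(-(-15.54) * 1000 / (8.314 * 310))
Keq = 415.4957

415.4957


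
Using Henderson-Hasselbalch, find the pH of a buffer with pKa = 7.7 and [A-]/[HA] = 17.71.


pH = pKa + log10([A-]/[HA])
pH = 7.7 + log10(17.71)
pH = 8.9482

8.9482


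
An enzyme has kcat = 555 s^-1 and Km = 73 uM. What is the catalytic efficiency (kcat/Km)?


Catalytic efficiency = kcat / Km
= 555 / 73
= 7.6027 uM^-1*s^-1

7.6027 uM^-1*s^-1


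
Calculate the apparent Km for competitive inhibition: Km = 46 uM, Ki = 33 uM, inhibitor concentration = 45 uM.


Km_app = Km * (1 + [I]/Ki)
Km_app = 46 * (1 + 45/33)
Km_app = 108.7273 uM

108.7273 uM


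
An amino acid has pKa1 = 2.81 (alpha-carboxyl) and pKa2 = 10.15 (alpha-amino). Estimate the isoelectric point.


pI = (pKa1 + pKa2) / 2
pI = (2.81 + 10.15) / 2
pI = 6.48

6.48


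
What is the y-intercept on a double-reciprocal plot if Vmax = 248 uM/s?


y-intercept = 1/Vmax
= 1/248
= 0.004 s/uM

0.004 s/uM


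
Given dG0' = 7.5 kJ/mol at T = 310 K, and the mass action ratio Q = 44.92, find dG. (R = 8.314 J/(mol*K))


dG = dG0' + RT * ln(Q) / 1000
dG = 7.5 + 8.314 * 310 * ln(44.92) / 1000
dG = 17.3065 kJ/mol

17.3065 kJ/mol


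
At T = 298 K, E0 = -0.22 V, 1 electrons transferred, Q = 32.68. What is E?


E = E0 - (RT/nF) * ln(Q)
E = -0.22 - (8.314 * 298 / (1 * 96485)) * ln(32.68)
E = -0.3095 V

-0.3095 V


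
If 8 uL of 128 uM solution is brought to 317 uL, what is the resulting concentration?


C2 = C1 * V1 / V2
C2 = 128 * 8 / 317
C2 = 3.2303 uM

3.2303 uM


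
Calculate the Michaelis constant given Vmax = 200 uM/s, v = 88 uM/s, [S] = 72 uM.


Km = [S] * (Vmax - v) / v
Km = 72 * (200 - 88) / 88
Km = 91.6364 uM

91.6364 uM


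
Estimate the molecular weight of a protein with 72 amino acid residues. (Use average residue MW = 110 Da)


MW = n_residues * 110 Da
MW = 72 * 110
MW = 7920 Da

7920 Da


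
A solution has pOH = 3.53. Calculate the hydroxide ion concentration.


[OH-] = 10^(-pOH)
[OH-] = 10^(-3.53)
[OH-] = 2.951e-04 M

2.951e-04 M


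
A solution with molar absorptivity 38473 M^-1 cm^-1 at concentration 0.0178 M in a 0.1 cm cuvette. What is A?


A = epsilon * c * l
A = 38473 * 0.0178 * 0.1
A = 68.4819

68.4819


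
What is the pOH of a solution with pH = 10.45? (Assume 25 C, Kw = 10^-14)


pOH = 14 - pH
pOH = 14 - 10.45
pOH = 3.55

3.55


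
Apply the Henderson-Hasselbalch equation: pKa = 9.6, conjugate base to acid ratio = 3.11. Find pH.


pH = pKa + log10([A-]/[HA])
pH = 9.6 + log10(3.11)
pH = 10.0928

10.0928


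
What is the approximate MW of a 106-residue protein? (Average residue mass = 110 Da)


MW = n_residues * 110 Da
MW = 106 * 110
MW = 11660 Da

11660 Da


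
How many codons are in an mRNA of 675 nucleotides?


codons = nucleotides / 3
codons = 675 / 3 = 225

225


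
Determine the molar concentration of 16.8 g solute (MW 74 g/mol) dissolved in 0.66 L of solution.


C = (mass / MW) / volume
C = (16.8 / 74) / 0.66
C = 0.344 M

0.344 M


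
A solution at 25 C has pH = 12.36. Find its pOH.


pOH = 14 - pH
pOH = 14 - 12.36
pOH = 1.64

1.64


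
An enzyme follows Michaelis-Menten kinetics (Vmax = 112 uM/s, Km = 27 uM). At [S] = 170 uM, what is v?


v = Vmax * [S] / (Km + [S])
v = 112 * 170 / (27 + 170)
v = 96.6497 uM/s

96.6497 uM/s


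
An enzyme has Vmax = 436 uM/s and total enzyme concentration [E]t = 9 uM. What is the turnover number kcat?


kcat = Vmax / [E]t
kcat = 436 / 9
kcat = 48.4444 s^-1

48.4444 s^-1


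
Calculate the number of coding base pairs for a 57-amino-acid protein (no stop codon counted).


Each amino acid = 1 codon = 3 bp
bp = 57 * 3 = 171 bp

171 bp


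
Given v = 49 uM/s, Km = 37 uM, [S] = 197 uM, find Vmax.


Vmax = v * (Km + [S]) / [S]
Vmax = 49 * (37 + 197) / 197
Vmax = 58.203 uM/s

58.203 uM/s


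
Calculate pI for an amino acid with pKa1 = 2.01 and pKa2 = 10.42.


pI = (pKa1 + pKa2) / 2
pI = (2.01 + 10.42) / 2
pI = 6.215

6.215


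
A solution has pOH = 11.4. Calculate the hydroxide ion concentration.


[OH-] = 10^(-pOH)
[OH-] = 10^(-11.4)
[OH-] = 3.981e-12 M

3.981e-12 M


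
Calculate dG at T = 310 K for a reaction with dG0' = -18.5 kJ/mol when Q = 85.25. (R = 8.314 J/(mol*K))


dG = dG0' + RT * ln(Q) / 1000
dG = -18.5 + 8.314 * 310 * ln(85.25) / 1000
dG = -7.0422 kJ/mol

-7.0422 kJ/mol


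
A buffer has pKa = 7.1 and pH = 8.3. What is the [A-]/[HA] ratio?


[A-]/[HA] = 10^(pH - pKa)
= 10^(8.3 - 7.1)
= 15.8489

15.8489


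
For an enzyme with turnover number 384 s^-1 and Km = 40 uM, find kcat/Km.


Catalytic efficiency = kcat / Km
= 384 / 40
= 9.6 uM^-1*s^-1

9.6 uM^-1*s^-1


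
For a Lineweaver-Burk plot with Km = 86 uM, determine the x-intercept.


x-intercept = -1/Km
= -1/86
= -0.0116 1/uM

-0.0116 1/uM


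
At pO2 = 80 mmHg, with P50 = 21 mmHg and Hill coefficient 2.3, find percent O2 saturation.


Y = pO2^n / (P50^n + pO2^n)
Y = 80^2.3 / (21^2.3 + 80^2.3)
Y = 95.59%

95.59%


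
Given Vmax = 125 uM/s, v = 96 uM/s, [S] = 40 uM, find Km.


Km = [S] * (Vmax - v) / v
Km = 40 * (125 - 96) / 96
Km = 12.0833 uM

12.0833 uM


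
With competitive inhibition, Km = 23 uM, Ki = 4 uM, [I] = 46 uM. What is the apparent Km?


Km_app = Km * (1 + [I]/Ki)
Km_app = 23 * (1 + 46/4)
Km_app = 287.5 uM

287.5 uM


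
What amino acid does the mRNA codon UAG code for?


Standard genetic code lookup.
Codon UAG -> Stop

Stop


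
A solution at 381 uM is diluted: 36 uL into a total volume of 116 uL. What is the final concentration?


C2 = C1 * V1 / V2
C2 = 381 * 36 / 116
C2 = 118.2414 uM

118.2414 uM


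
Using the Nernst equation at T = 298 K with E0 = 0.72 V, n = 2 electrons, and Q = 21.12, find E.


E = E0 - (RT/nF) * ln(Q)
E = 0.72 - (8.314 * 298 / (2 * 96485)) * ln(21.12)
E = 0.6808 V

0.6808 V


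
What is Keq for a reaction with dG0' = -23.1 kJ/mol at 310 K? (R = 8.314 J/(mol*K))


Keq = exp(-dG0 * 1000 / (R * T))
Keq = exp(-(-23.1) * 1000 / (8.314 * 310))
Keq = 7806.6328

7806.6328


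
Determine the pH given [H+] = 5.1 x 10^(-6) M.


pH = -log10([H+])
pH = -log10(5.1 x 10^(-6))
pH = 5.2924

5.2924


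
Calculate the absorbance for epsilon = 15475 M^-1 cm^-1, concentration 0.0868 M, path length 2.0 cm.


A = epsilon * c * l
A = 15475 * 0.0868 * 2.0
A = 2686.46

2686.46


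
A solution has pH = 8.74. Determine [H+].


[H+] = 10^(-pH)
[H+] = 10^(-8.74)
[H+] = 1.820e-09 M

1.820e-09 M


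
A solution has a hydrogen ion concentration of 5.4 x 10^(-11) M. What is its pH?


pH = -log10([H+])
pH = -log10(5.4 x 10^(-11))
pH = 10.2676

10.2676


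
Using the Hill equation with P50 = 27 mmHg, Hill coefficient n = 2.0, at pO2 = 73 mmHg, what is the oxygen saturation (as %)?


Y = pO2^n / (P50^n + pO2^n)
Y = 73^2.0 / (27^2.0 + 73^2.0)
Y = 87.97%

87.97%


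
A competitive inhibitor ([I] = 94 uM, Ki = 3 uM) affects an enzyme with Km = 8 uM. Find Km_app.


Km_app = Km * (1 + [I]/Ki)
Km_app = 8 * (1 + 94/3)
Km_app = 258.6667 uM

258.6667 uM
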